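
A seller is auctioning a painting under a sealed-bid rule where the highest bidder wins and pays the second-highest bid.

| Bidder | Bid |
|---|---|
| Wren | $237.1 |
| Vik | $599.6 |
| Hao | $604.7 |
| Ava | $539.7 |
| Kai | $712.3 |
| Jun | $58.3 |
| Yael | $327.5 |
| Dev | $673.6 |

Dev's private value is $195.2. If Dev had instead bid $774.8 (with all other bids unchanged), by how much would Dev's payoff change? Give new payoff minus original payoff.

−$517.1

The highest bid among the other bidders is $712.3; Dev's bid doesn't change that.
Original bid $673.6: Dev is not highest (top rival bid is $712.3); payoff $0.
Alternative bid $774.8: Dev is highest, pays the top rival bid $712.3; payoff $195.2 − $712.3 = −$517.1.
Change in payoff = −$517.1 − ($0) = −$517.1.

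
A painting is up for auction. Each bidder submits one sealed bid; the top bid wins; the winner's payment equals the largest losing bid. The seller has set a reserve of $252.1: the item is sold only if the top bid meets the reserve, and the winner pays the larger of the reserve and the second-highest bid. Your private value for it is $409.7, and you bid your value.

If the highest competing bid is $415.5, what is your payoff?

Your bid $409.7 is below the highest competing bid $415.5, so you lose. Payoff $0.

$0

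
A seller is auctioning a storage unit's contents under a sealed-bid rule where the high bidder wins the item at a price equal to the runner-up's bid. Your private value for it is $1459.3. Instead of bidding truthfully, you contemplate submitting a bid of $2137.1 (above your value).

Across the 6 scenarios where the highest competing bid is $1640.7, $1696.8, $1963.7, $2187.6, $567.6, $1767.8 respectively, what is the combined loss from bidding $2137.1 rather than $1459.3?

$1231.8

The deviation costs you only when the competing bid falls strictly between $1459.3 and $2137.1; elsewhere both bids give the same outcome.
$1640.7: truthful payoff $0, deviation payoff −$181.4 → loss $181.4.
$1696.8: truthful payoff $0, deviation payoff −$237.5 → loss $237.5.
$1963.7: truthful payoff $0, deviation payoff −$504.4 → loss $504.4.
$2187.6: outcomes coincide → loss $0.
$567.6: outcomes coincide → loss $0.
$1767.8: truthful payoff $0, deviation payoff −$308.5 → loss $308.5.
Total loss = $181.4 + $237.5 + $504.4 + $308.5 = $1231.8.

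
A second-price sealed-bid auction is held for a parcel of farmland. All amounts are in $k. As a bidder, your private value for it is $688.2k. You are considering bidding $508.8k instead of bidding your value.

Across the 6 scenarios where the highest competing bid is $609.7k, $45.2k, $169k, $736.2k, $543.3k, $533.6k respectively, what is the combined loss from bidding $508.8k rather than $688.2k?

The deviation costs you only when the competing bid falls strictly between $508.8k and $688.2k; elsewhere both bids give the same outcome.
$609.7k: truthful payoff $78.5k, deviation payoff $0k → loss $78.5k.
$45.2k: outcomes coincide → loss $0k.
$169k: outcomes coincide → loss $0k.
$736.2k: outcomes coincide → loss $0k.
$543.3k: truthful payoff $144.9k, deviation payoff $0k → loss $144.9k.
$533.6k: truthful payoff $154.6k, deviation payoff $0k → loss $154.6k.
Total loss = $78.5k + $144.9k + $154.6k = $378k.

$378k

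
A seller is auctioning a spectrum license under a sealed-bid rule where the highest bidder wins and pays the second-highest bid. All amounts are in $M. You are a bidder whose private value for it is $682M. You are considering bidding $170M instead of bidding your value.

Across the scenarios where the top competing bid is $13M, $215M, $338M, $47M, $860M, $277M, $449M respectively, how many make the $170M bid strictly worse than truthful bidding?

4

The deviation hurts exactly when the highest competing bid lies strictly between $170M and $682M — underbidding then forfeits a profitable win.
$13M: below both → same outcome either way.
$215M: inside the interval → strictly worse (loss $467M).
$338M: inside the interval → strictly worse (loss $344M).
$47M: below both → same outcome either way.
$860M: above both → same outcome either way.
$277M: inside the interval → strictly worse (loss $405M).
$449M: inside the interval → strictly worse (loss $233M).
Count: 4.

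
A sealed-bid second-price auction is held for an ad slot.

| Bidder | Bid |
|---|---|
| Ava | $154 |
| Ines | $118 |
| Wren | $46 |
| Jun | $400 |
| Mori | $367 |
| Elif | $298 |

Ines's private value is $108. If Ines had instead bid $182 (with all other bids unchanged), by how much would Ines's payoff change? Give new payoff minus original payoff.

$0

The highest bid among the other bidders is $400; Ines's bid doesn't change that.
Original bid $118: Ines is not highest (top rival bid is $400); payoff $0.
Alternative bid $182: Ines is not highest (top rival bid is $400); payoff $0.
Change in payoff = $0 − ($0) = $0.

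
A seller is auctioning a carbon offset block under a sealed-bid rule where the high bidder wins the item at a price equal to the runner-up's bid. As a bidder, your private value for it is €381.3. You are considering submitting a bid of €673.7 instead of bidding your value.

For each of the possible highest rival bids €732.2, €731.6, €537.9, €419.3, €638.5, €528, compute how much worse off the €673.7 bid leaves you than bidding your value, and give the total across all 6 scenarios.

The deviation costs you only when the competing bid falls strictly between €381.3 and €673.7; elsewhere both bids give the same outcome.
€732.2: outcomes coincide → loss €0.
€731.6: outcomes coincide → loss €0.
€537.9: truthful payoff €0, deviation payoff −€156.6 → loss €156.6.
€419.3: truthful payoff €0, deviation payoff −€38 → loss €38.
€638.5: truthful payoff €0, deviation payoff −€257.2 → loss €257.2.
€528: truthful payoff €0, deviation payoff −€146.7 → loss €146.7.
Total loss = €156.6 + €38 + €257.2 + €146.7 = €598.5.
Because the price is fixed by the runner-up's bid, deviating from your value can only change a good outcome into a bad one — never the reverse.

€598.5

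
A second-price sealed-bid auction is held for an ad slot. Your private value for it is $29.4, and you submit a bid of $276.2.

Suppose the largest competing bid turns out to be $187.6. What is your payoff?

Your bid $276.2 exceeds the highest competing bid $187.6, so you win.
In a second-price auction the winner pays the second-highest bid, $187.6.
Payoff = value − price = $29.4 − $187.6 = −$158.2.

−$158.2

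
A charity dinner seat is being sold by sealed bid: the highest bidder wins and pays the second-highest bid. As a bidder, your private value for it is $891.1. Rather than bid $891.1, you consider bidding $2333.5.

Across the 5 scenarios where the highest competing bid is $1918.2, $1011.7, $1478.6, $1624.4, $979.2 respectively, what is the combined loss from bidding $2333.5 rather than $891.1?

The deviation costs you only when the competing bid falls strictly between $891.1 and $2333.5; elsewhere both bids give the same outcome.
$1918.2: truthful payoff $0, deviation payoff −$1027.1 → loss $1027.1.
$1011.7: truthful payoff $0, deviation payoff −$120.6 → loss $120.6.
$1478.6: truthful payoff $0, deviation payoff −$587.5 → loss $587.5.
$1624.4: truthful payoff $0, deviation payoff −$733.3 → loss $733.3.
$979.2: truthful payoff $0, deviation payoff −$88.1 → loss $88.1.
Total loss = $1027.1 + $120.6 + $587.5 + $733.3 + $88.1 = $2556.6.
Because the price is fixed by the runner-up's bid, deviating from your value can only change a good outcome into a bad one — never the reverse.

$2556.6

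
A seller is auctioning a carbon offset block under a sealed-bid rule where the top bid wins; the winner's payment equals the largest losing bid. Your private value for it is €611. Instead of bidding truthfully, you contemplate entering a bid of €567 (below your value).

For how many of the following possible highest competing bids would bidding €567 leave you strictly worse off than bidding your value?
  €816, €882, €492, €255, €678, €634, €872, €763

The deviation hurts exactly when the highest competing bid lies strictly between €567 and €611 — underbidding then forfeits a profitable win.
€816: above both → same outcome either way.
€882: above both → same outcome either way.
€492: below both → same outcome either way.
€255: below both → same outcome either way.
€678: above both → same outcome either way.
€634: above both → same outcome either way.
€872: above both → same outcome either way.
€763: above both → same outcome either way.
Count: 0.

0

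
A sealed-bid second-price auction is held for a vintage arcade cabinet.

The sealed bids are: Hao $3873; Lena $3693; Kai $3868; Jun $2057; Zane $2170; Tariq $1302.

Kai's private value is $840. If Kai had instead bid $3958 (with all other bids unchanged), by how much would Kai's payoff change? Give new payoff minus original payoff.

The highest bid among the other bidders is $3873; Kai's bid doesn't change that.
Original bid $3868: Kai is not highest (top rival bid is $3873); payoff $0.
Alternative bid $3958: Kai is highest, pays the top rival bid $3873; payoff $840 − $3873 = −$3033.
Change in payoff = −$3033 − ($0) = −$3033.

−$3033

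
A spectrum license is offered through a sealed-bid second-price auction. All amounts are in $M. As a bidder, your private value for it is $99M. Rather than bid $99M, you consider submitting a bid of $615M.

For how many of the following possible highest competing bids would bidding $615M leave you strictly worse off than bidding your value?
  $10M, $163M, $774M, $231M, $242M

3

The deviation hurts exactly when the highest competing bid lies strictly between $99M and $615M — overbidding then wins at a price above your value.
$10M: below both → same outcome either way.
$163M: inside the interval → strictly worse (loss $64M).
$774M: above both → same outcome either way.
$231M: inside the interval → strictly worse (loss $132M).
$242M: inside the interval → strictly worse (loss $143M).
Count: 3.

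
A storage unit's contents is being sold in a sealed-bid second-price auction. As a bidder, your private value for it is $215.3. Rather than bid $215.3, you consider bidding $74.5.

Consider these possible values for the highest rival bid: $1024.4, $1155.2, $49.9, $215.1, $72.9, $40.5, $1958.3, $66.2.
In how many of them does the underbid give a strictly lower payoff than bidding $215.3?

1

The deviation hurts exactly when the highest competing bid lies strictly between $74.5 and $215.3 — underbidding then forfeits a profitable win.
$1024.4: above both → same outcome either way.
$1155.2: above both → same outcome either way.
$49.9: below both → same outcome either way.
$215.1: inside the interval → strictly worse (loss $0.2).
$72.9: below both → same outcome either way.
$40.5: below both → same outcome either way.
$1958.3: above both → same outcome either way.
$66.2: below both → same outcome either way.
Count: 1.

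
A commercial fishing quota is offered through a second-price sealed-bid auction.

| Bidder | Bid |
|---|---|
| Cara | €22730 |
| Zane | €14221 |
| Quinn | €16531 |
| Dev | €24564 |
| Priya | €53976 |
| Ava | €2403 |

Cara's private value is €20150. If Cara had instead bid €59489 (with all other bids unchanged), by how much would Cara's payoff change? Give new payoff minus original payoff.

−€33826

The highest bid among the other bidders is €53976; Cara's bid doesn't change that.
Original bid €22730: Cara is not highest (top rival bid is €53976); payoff €0.
Alternative bid €59489: Cara is highest, pays the top rival bid €53976; payoff €20150 − €53976 = −€33826.
Change in payoff = −€33826 − (€0) = −€33826.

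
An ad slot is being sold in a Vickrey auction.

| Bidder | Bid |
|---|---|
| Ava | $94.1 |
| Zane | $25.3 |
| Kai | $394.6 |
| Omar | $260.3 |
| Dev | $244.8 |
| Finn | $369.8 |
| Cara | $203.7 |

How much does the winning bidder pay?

$369.8

Highest bid: Kai at $394.6, so Kai wins.
Second-highest bid: Finn at $369.8 — that is the price the winner pays.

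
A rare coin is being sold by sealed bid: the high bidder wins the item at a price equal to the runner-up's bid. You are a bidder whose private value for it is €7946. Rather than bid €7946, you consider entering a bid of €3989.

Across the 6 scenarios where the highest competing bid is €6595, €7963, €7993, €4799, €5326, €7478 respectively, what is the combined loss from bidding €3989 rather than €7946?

The deviation costs you only when the competing bid falls strictly between €3989 and €7946; elsewhere both bids give the same outcome.
€6595: truthful payoff €1351, deviation payoff €0 → loss €1351.
€7963: outcomes coincide → loss €0.
€7993: outcomes coincide → loss €0.
€4799: truthful payoff €3147, deviation payoff €0 → loss €3147.
€5326: truthful payoff €2620, deviation payoff €0 → loss €2620.
€7478: truthful payoff €468, deviation payoff €0 → loss €468.
Total loss = €1351 + €3147 + €2620 + €468 = €7586.

€7586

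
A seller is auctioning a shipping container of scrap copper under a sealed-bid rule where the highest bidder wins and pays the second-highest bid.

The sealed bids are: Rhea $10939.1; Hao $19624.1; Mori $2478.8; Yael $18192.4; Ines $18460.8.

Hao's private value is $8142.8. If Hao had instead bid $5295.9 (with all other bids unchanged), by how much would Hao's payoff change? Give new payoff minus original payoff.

$10318

The highest bid among the other bidders is $18460.8; Hao's bid doesn't change that.
Original bid $19624.1: Hao is highest, pays the top rival bid $18460.8; payoff $8142.8 − $18460.8 = −$10318.
Alternative bid $5295.9: Hao is not highest (top rival bid is $18460.8); payoff $0.
Change in payoff = $0 − (−$10318) = $10318.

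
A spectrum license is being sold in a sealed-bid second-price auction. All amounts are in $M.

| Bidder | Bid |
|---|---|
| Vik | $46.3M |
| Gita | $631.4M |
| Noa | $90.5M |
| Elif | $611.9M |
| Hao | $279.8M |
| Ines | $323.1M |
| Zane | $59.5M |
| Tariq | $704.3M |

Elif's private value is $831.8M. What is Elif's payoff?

$0M

Highest bid: Tariq at $704.3M, so Tariq wins.
Second-highest bid: Gita at $631.4M — that is the price the winner pays.
Elif did not win, so Elif pays nothing and receives nothing: payoff $0M.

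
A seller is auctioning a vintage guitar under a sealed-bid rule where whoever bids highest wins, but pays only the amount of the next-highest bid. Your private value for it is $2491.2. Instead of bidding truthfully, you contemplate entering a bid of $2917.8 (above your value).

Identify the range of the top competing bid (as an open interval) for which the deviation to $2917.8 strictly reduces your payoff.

($2491.2, $2917.8)

If the competing bid is below $2491.2, both bids win at the same price — no difference.
If it is above $2917.8, both bids lose — no difference.
If it lies strictly between $2491.2 and $2917.8, bidding your value loses (payoff 0) while bidding $2917.8 wins at a price above your value (payoff negative).
So the deviation strictly hurts on the open interval ($2491.2, $2917.8).
Truthful bidding weakly dominates here: raising your bid can only win items priced above your value, and lowering it can only forfeit items priced below.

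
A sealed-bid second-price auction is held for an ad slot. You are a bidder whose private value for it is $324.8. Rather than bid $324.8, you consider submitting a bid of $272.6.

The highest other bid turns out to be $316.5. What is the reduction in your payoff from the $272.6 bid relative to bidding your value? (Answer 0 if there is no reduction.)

Bidding your value $324.8: you win (since $324.8 > $316.5) and pay $316.5. Payoff $8.3.
Bidding $272.6: you lose. Payoff $0.
The competing bid $316.5 lies between your shaded bid and your value, so underbidding forfeits an item you could have won at a profitable price.
Loss from deviating = $8.3 − ($0) = $8.3.

$8.3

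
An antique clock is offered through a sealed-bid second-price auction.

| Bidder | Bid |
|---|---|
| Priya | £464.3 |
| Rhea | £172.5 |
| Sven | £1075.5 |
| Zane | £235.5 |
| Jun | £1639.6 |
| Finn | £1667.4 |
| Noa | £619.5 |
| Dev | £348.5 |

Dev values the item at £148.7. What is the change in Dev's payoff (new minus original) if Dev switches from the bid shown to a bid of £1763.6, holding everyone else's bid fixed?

The highest bid among the other bidders is £1667.4; Dev's bid doesn't change that.
Original bid £348.5: Dev is not highest (top rival bid is £1667.4); payoff £0.
Alternative bid £1763.6: Dev is highest, pays the top rival bid £1667.4; payoff £148.7 − £1667.4 = −£1518.7.
Change in payoff = −£1518.7 − (£0) = −£1518.7.

−£1518.7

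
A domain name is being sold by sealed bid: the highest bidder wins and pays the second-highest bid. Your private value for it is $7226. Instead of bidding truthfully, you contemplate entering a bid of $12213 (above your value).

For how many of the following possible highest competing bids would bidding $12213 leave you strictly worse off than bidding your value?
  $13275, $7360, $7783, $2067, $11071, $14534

The deviation hurts exactly when the highest competing bid lies strictly between $7226 and $12213 — overbidding then wins at a price above your value.
$13275: above both → same outcome either way.
$7360: inside the interval → strictly worse (loss $134).
$7783: inside the interval → strictly worse (loss $557).
$2067: below both → same outcome either way.
$11071: inside the interval → strictly worse (loss $3845).
$14534: above both → same outcome either way.
Count: 3.

3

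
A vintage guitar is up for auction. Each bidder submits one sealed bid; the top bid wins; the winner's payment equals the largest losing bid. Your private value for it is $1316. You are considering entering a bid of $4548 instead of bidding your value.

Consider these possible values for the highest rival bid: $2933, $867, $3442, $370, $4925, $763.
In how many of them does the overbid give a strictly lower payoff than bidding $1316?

The deviation hurts exactly when the highest competing bid lies strictly between $1316 and $4548 — overbidding then wins at a price above your value.
$2933: inside the interval → strictly worse (loss $1617).
$867: below both → same outcome either way.
$3442: inside the interval → strictly worse (loss $2126).
$370: below both → same outcome either way.
$4925: above both → same outcome either way.
$763: below both → same outcome either way.
Count: 2.

2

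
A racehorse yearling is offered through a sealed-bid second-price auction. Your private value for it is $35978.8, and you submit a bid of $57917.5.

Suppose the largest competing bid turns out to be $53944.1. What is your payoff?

−$17965.3

Your bid $57917.5 exceeds the highest competing bid $53944.1, so you win.
In a second-price auction the winner pays the second-highest bid, $53944.1.
Payoff = value − price = $35978.8 − $53944.1 = −$17965.3.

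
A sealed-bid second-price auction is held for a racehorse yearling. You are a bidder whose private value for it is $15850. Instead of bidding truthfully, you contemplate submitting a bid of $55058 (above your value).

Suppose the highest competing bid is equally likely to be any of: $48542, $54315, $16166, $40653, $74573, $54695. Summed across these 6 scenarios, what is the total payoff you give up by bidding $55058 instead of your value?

The deviation costs you only when the competing bid falls strictly between $15850 and $55058; elsewhere both bids give the same outcome.
$48542: truthful payoff $0, deviation payoff −$32692 → loss $32692.
$54315: truthful payoff $0, deviation payoff −$38465 → loss $38465.
$16166: truthful payoff $0, deviation payoff −$316 → loss $316.
$40653: truthful payoff $0, deviation payoff −$24803 → loss $24803.
$74573: outcomes coincide → loss $0.
$54695: truthful payoff $0, deviation payoff −$38845 → loss $38845.
Total loss = $32692 + $38465 + $316 + $24803 + $38845 = $135121.
Because the price is fixed by the runner-up's bid, deviating from your value can only change a good outcome into a bad one — never the reverse.

$135121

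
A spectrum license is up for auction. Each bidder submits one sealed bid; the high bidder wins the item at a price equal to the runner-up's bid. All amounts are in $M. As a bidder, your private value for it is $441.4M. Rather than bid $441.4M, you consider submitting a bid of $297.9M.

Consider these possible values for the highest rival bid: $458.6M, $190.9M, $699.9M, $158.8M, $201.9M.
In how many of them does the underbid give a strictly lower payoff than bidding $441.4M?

0

The deviation hurts exactly when the highest competing bid lies strictly between $297.9M and $441.4M — underbidding then forfeits a profitable win.
$458.6M: above both → same outcome either way.
$190.9M: below both → same outcome either way.
$699.9M: above both → same outcome either way.
$158.8M: below both → same outcome either way.
$201.9M: below both → same outcome either way.
Count: 0.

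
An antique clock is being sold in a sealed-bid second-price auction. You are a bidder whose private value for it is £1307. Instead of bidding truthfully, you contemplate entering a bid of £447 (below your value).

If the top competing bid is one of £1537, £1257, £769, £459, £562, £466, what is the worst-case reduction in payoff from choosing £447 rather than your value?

£848

£1537: same outcome either way → loss £0.
£1257: truthful gives £50, deviation gives £0 → loss £50.
£769: truthful gives £538, deviation gives £0 → loss £538.
£459: truthful gives £848, deviation gives £0 → loss £848.
£562: truthful gives £745, deviation gives £0 → loss £745.
£466: truthful gives £841, deviation gives £0 → loss £841.
Maximum loss: £848.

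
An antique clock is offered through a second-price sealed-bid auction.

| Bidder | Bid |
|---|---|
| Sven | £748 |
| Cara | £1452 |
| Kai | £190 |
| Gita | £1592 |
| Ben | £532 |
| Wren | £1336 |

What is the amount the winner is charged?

Highest bid: Gita at £1592, so Gita wins.
Second-highest bid: Cara at £1452 — that is the price the winner pays.

£1452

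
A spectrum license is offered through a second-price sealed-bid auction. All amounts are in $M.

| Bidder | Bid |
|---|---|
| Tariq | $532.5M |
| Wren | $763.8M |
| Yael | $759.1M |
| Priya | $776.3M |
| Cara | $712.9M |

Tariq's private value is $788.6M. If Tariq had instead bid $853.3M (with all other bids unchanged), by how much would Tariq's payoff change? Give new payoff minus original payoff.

$12.3M

The highest bid among the other bidders is $776.3M; Tariq's bid doesn't change that.
Original bid $532.5M: Tariq is not highest (top rival bid is $776.3M); payoff $0M.
Alternative bid $853.3M: Tariq is highest, pays the top rival bid $776.3M; payoff $788.6M − $776.3M = $12.3M.
Change in payoff = $12.3M − ($0M) = $12.3M.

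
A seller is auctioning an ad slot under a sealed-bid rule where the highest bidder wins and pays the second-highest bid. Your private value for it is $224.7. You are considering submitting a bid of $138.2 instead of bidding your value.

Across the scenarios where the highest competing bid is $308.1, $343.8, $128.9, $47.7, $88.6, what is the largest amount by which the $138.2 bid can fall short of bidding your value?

$0

$308.1: same outcome either way → loss $0.
$343.8: same outcome either way → loss $0.
$128.9: same outcome either way → loss $0.
$47.7: same outcome either way → loss $0.
$88.6: same outcome either way → loss $0.
Maximum loss: $0.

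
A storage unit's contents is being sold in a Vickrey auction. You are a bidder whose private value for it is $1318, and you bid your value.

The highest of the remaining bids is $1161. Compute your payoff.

Your bid $1318 exceeds the highest competing bid $1161, so you win.
In a second-price auction the winner pays the second-highest bid, $1161.
Payoff = value − price = $1318 − $1161 = $157.

$157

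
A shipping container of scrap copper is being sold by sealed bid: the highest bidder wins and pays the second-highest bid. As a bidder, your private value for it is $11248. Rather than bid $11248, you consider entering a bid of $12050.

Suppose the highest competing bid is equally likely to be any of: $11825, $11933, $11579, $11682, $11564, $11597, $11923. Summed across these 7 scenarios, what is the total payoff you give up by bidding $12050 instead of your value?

The deviation costs you only when the competing bid falls strictly between $11248 and $12050; elsewhere both bids give the same outcome.
$11825: truthful payoff $0, deviation payoff −$577 → loss $577.
$11933: truthful payoff $0, deviation payoff −$685 → loss $685.
$11579: truthful payoff $0, deviation payoff −$331 → loss $331.
$11682: truthful payoff $0, deviation payoff −$434 → loss $434.
$11564: truthful payoff $0, deviation payoff −$316 → loss $316.
$11597: truthful payoff $0, deviation payoff −$349 → loss $349.
$11923: truthful payoff $0, deviation payoff −$675 → loss $675.
Total loss = $577 + $685 + $331 + $434 + $316 + $349 + $675 = $3367.

$3367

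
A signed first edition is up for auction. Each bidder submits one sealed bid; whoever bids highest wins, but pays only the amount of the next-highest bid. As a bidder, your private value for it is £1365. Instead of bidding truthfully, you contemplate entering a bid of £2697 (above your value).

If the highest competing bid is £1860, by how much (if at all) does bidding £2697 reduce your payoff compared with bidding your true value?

Bidding your value £1365: you lose (since £1365 < £1860). Payoff £0.
Bidding £2697: you win and pay £1860. Payoff £1365 − £1860 = −£495.
The competing bid £1860 lies between your value and your inflated bid, so overbidding wins an item priced above your value.
Loss from deviating = £0 − (−£495) = £495.
Truthful bidding weakly dominates here: raising your bid can only win items priced above your value, and lowering it can only forfeit items priced below.

£495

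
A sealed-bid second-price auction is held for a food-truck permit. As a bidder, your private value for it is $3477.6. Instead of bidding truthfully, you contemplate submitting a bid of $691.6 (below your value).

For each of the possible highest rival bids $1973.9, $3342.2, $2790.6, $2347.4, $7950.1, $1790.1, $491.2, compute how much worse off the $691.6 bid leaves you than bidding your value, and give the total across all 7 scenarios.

The deviation costs you only when the competing bid falls strictly between $691.6 and $3477.6; elsewhere both bids give the same outcome.
$1973.9: truthful payoff $1503.7, deviation payoff $0 → loss $1503.7.
$3342.2: truthful payoff $135.4, deviation payoff $0 → loss $135.4.
$2790.6: truthful payoff $687, deviation payoff $0 → loss $687.
$2347.4: truthful payoff $1130.2, deviation payoff $0 → loss $1130.2.
$7950.1: outcomes coincide → loss $0.
$1790.1: truthful payoff $1687.5, deviation payoff $0 → loss $1687.5.
$491.2: outcomes coincide → loss $0.
Total loss = $1503.7 + $135.4 + $687 + $1130.2 + $1687.5 = $5143.8.

$5143.8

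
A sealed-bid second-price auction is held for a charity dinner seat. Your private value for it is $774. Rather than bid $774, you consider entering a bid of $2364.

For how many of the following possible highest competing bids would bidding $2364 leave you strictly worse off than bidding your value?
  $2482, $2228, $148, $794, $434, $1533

3

The deviation hurts exactly when the highest competing bid lies strictly between $774 and $2364 — overbidding then wins at a price above your value.
$2482: above both → same outcome either way.
$2228: inside the interval → strictly worse (loss $1454).
$148: below both → same outcome either way.
$794: inside the interval → strictly worse (loss $20).
$434: below both → same outcome either way.
$1533: inside the interval → strictly worse (loss $759).
Count: 3.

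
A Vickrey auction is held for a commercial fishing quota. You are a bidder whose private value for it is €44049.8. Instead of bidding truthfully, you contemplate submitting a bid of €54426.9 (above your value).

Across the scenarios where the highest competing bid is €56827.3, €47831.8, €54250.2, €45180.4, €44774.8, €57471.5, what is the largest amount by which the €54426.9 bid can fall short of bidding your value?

€56827.3: same outcome either way → loss €0.
€47831.8: truthful gives €0, deviation gives −€3782 → loss €3782.
€54250.2: truthful gives €0, deviation gives −€10200.4 → loss €10200.4.
€45180.4: truthful gives €0, deviation gives −€1130.6 → loss €1130.6.
€44774.8: truthful gives €0, deviation gives −€725 → loss €725.
€57471.5: same outcome either way → loss €0.
Maximum loss: €10200.4.

€10200.4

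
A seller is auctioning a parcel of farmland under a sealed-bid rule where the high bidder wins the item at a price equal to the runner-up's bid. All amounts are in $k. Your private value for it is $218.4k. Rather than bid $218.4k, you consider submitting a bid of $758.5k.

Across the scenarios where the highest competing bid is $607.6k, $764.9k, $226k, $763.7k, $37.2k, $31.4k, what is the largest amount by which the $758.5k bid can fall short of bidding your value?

$389.2k

$607.6k: truthful gives $0k, deviation gives −$389.2k → loss $389.2k.
$764.9k: same outcome either way → loss $0k.
$226k: truthful gives $0k, deviation gives −$7.6k → loss $7.6k.
$763.7k: same outcome either way → loss $0k.
$37.2k: same outcome either way → loss $0k.
$31.4k: same outcome either way → loss $0k.
Maximum loss: $389.2k.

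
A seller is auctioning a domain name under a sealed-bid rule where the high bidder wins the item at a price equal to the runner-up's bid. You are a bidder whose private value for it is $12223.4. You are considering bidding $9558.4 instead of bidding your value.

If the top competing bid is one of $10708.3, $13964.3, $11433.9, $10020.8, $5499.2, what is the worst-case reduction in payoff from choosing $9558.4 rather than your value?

$2202.6

$10708.3: truthful gives $1515.1, deviation gives $0 → loss $1515.1.
$13964.3: same outcome either way → loss $0.
$11433.9: truthful gives $789.5, deviation gives $0 → loss $789.5.
$10020.8: truthful gives $2202.6, deviation gives $0 → loss $2202.6.
$5499.2: same outcome either way → loss $0.
Maximum loss: $2202.6.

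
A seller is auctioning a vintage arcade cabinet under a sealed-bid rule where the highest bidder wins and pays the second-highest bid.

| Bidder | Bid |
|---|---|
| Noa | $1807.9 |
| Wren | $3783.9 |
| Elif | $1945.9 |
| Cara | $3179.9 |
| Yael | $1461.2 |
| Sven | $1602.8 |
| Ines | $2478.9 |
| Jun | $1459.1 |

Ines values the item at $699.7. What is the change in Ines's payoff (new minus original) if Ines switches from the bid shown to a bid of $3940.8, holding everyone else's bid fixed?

−$3084.2

The highest bid among the other bidders is $3783.9; Ines's bid doesn't change that.
Original bid $2478.9: Ines is not highest (top rival bid is $3783.9); payoff $0.
Alternative bid $3940.8: Ines is highest, pays the top rival bid $3783.9; payoff $699.7 − $3783.9 = −$3084.2.
Change in payoff = −$3084.2 − ($0) = −$3084.2.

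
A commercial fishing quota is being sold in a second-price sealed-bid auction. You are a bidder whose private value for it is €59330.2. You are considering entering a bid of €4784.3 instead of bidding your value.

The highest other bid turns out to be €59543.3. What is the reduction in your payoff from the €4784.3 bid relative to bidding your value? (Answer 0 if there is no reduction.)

€0

Bidding your value €59330.2: you lose (since €59330.2 < €59543.3). Payoff €0.
Bidding €4784.3: you lose. Payoff €0.
Difference = €0 − €0 = €0; both bids lead to the same outcome because the competing bid is above both your value and your alternative bid.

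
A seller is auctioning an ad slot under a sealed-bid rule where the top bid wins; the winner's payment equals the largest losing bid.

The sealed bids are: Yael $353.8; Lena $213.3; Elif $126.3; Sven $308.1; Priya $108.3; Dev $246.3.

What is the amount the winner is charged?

Highest bid: Yael at $353.8, so Yael wins.
Second-highest bid: Sven at $308.1 — that is the price the winner pays.

$308.1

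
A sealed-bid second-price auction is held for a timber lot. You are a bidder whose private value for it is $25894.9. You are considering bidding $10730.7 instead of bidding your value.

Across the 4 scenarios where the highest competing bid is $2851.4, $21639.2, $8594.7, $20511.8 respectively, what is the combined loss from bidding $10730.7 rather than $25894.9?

$9638.8

The deviation costs you only when the competing bid falls strictly between $10730.7 and $25894.9; elsewhere both bids give the same outcome.
$2851.4: outcomes coincide → loss $0.
$21639.2: truthful payoff $4255.7, deviation payoff $0 → loss $4255.7.
$8594.7: outcomes coincide → loss $0.
$20511.8: truthful payoff $5383.1, deviation payoff $0 → loss $5383.1.
Total loss = $4255.7 + $5383.1 = $9638.8.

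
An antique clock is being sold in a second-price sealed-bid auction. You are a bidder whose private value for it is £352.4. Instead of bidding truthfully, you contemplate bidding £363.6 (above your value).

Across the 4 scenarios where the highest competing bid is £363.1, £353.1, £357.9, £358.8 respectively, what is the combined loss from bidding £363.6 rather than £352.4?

£23.3

The deviation costs you only when the competing bid falls strictly between £352.4 and £363.6; elsewhere both bids give the same outcome.
£363.1: truthful payoff £0, deviation payoff −£10.7 → loss £10.7.
£353.1: truthful payoff £0, deviation payoff −£0.7 → loss £0.7.
£357.9: truthful payoff £0, deviation payoff −£5.5 → loss £5.5.
£358.8: truthful payoff £0, deviation payoff −£6.4 → loss £6.4.
Total loss = £10.7 + £0.7 + £5.5 + £6.4 = £23.3.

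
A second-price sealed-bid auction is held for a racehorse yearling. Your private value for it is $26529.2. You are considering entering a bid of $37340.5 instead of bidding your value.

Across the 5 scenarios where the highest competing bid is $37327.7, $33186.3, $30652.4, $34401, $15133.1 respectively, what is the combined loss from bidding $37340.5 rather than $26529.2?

The deviation costs you only when the competing bid falls strictly between $26529.2 and $37340.5; elsewhere both bids give the same outcome.
$37327.7: truthful payoff $0, deviation payoff −$10798.5 → loss $10798.5.
$33186.3: truthful payoff $0, deviation payoff −$6657.1 → loss $6657.1.
$30652.4: truthful payoff $0, deviation payoff −$4123.2 → loss $4123.2.
$34401: truthful payoff $0, deviation payoff −$7871.8 → loss $7871.8.
$15133.1: outcomes coincide → loss $0.
Total loss = $10798.5 + $6657.1 + $4123.2 + $7871.8 = $29450.6.
In a second-price auction your bid sets only whether you win, not what you pay, so bidding your true value is weakly dominant.

$29450.6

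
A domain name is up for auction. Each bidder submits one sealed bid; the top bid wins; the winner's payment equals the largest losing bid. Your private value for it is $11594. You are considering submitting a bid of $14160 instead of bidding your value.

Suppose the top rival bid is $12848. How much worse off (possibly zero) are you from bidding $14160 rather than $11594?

$1254

Bidding your value $11594: you lose (since $11594 < $12848). Payoff $0.
Bidding $14160: you win and pay $12848. Payoff $11594 − $12848 = −$1254.
The competing bid $12848 lies between your value and your inflated bid, so overbidding wins an item priced above your value.
Loss from deviating = $0 − (−$1254) = $1254.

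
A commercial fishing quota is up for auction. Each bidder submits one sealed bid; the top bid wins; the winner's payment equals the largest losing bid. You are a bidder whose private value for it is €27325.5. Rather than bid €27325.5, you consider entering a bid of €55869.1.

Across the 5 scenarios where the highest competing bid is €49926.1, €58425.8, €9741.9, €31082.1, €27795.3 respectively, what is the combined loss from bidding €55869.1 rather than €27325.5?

€26827

The deviation costs you only when the competing bid falls strictly between €27325.5 and €55869.1; elsewhere both bids give the same outcome.
€49926.1: truthful payoff €0, deviation payoff −€22600.6 → loss €22600.6.
€58425.8: outcomes coincide → loss €0.
€9741.9: outcomes coincide → loss €0.
€31082.1: truthful payoff €0, deviation payoff −€3756.6 → loss €3756.6.
€27795.3: truthful payoff €0, deviation payoff −€469.8 → loss €469.8.
Total loss = €22600.6 + €3756.6 + €469.8 = €26827.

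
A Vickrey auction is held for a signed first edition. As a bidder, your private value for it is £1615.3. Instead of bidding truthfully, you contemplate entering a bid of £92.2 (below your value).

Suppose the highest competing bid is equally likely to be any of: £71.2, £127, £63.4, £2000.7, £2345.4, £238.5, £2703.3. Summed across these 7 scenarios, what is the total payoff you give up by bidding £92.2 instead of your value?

The deviation costs you only when the competing bid falls strictly between £92.2 and £1615.3; elsewhere both bids give the same outcome.
£71.2: outcomes coincide → loss £0.
£127: truthful payoff £1488.3, deviation payoff £0 → loss £1488.3.
£63.4: outcomes coincide → loss £0.
£2000.7: outcomes coincide → loss £0.
£2345.4: outcomes coincide → loss £0.
£238.5: truthful payoff £1376.8, deviation payoff £0 → loss £1376.8.
£2703.3: outcomes coincide → loss £0.
Total loss = £1488.3 + £1376.8 = £2865.1.

£2865.1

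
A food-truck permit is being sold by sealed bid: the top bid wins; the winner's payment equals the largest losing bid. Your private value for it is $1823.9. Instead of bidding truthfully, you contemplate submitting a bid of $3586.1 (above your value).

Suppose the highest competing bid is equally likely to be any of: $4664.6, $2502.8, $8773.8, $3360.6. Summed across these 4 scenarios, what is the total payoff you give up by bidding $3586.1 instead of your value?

The deviation costs you only when the competing bid falls strictly between $1823.9 and $3586.1; elsewhere both bids give the same outcome.
$4664.6: outcomes coincide → loss $0.
$2502.8: truthful payoff $0, deviation payoff −$678.9 → loss $678.9.
$8773.8: outcomes coincide → loss $0.
$3360.6: truthful payoff $0, deviation payoff −$1536.7 → loss $1536.7.
Total loss = $678.9 + $1536.7 = $2215.6.

$2215.6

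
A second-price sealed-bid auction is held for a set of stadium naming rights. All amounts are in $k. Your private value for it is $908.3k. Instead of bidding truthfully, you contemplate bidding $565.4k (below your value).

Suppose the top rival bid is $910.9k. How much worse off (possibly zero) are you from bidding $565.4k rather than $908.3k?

$0k

Bidding your value $908.3k: you lose (since $908.3k < $910.9k). Payoff $0k.
Bidding $565.4k: you lose. Payoff $0k.
Difference = $0k − $0k = $0k; both bids lead to the same outcome because the competing bid is above both your value and your alternative bid.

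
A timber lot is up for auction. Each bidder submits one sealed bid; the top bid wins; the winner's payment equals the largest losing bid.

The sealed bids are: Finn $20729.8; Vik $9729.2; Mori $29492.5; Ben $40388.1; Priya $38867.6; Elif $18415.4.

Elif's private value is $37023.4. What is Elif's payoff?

Highest bid: Ben at $40388.1, so Ben wins.
Second-highest bid: Priya at $38867.6 — that is the price the winner pays.
Elif did not win, so Elif pays nothing and receives nothing: payoff $0.

$0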